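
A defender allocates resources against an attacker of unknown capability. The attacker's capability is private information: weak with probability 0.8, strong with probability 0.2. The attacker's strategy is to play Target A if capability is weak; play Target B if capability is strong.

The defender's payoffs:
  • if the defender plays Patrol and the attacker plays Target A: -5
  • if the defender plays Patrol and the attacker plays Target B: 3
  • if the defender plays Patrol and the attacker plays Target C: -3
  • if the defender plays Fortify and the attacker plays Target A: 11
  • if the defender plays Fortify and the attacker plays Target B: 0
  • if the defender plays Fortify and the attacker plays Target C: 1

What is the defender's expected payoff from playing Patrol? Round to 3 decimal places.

-3.400

Take the expectation over the attacker's capability, weighting each type's action by its prior probability.
E[Patrol] = 0.8·(-5) + 0.2·3 = (-4) + 0.6 = -3.4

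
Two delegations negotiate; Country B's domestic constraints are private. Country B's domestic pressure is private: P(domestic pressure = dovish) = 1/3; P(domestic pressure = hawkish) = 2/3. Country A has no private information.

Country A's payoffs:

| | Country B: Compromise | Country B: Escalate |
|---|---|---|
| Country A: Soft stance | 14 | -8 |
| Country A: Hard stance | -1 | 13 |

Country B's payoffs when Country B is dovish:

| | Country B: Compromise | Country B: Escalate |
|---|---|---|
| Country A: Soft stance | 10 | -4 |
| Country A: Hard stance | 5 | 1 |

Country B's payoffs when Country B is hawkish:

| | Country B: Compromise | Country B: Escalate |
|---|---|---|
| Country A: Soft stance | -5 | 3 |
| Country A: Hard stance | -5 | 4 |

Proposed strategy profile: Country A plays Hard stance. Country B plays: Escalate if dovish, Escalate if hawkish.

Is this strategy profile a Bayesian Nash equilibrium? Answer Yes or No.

Country A plays Hard stance: E[Hard stance] = 1/3·(13) + 2/3·(13) = 13; E[Soft stance] = -8. Best-responding. ✓
Country B (domestic pressure dovish), facing Hard stance: Compromise gives 5, Escalate gives 1. Proposed Escalate is not best — profitable deviation exists. ✗
Country B (domestic pressure hawkish), facing Hard stance: Compromise gives -5, Escalate gives 4. Proposed Escalate is best. ✓

No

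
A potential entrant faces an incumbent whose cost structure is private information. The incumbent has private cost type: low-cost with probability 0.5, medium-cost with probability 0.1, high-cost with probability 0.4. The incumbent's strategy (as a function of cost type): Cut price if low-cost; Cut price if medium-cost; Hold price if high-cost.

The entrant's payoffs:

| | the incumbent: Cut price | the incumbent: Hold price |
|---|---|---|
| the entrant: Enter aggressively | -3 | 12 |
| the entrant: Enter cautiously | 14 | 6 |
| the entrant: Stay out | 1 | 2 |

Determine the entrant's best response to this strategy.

E[Enter aggressively] = 0.5·(-3) + 0.1·(-3) + 0.4·(12) = 3
E[Enter cautiously] = 0.5·(14) + 0.1·(14) + 0.4·(6) = 10.8
E[Stay out] = 0.5·(1) + 0.1·(1) + 0.4·(2) = 1.4
Best response: Enter cautiously (10.8 is the largest).

Enter cautiously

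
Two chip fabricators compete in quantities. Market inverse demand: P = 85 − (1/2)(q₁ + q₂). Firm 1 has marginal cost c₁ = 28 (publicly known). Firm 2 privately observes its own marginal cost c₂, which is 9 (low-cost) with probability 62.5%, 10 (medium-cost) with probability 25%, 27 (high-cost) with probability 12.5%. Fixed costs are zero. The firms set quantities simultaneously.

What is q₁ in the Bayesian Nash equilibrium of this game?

Each type of Firm 2 best-responds to q₁; Firm 1 best-responds to the expected q₂ over Firm 2's types.
Firm 2 with cost c maximizes (85 − (1/2)(q₁+q₂) − c)·q₂, giving q₂(c) = (85 − c − (1/2)q₁).
E[c₂] = 0.625·9 + 0.25·10 + 0.125·27 = 11.5
Firm 1's FOC against E[q₂] yields q₁ = (85 − 2·28 + E[c₂])/(3/2) = (85 − 56 + 11.5)/(3/2) = 27.

27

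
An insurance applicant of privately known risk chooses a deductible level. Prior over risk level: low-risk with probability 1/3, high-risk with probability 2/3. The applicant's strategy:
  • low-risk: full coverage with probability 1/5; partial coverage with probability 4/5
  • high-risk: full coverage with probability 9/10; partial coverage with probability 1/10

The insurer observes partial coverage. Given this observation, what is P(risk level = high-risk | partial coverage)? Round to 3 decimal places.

P(partial coverage) = (1/3)·(4/5) + (2/3)·(1/10) = 1/3
P(high-risk | partial coverage) = ((2/3)·(1/10)) / (1/3) = (1/15) / (1/3) = 1/5

0.200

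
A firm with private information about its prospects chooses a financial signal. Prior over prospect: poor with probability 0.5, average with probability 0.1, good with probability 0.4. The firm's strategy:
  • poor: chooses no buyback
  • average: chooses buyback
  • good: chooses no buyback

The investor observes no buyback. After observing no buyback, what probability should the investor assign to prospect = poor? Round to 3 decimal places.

Apply Bayes' rule using the sender's strategy as the likelihood.
P(no buyback) = 0.5·1 + 0.1·0 + 0.4·1 = 0.9
P(poor | no buyback) = (0.5·1) / 0.9 = 0.5 / 0.9 = 0.555556

0.556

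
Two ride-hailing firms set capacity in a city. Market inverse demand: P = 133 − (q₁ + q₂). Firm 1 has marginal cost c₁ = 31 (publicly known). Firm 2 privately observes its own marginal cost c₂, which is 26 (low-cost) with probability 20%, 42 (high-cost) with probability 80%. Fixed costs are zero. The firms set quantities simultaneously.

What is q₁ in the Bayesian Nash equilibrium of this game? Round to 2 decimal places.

36.60

Each type of Firm 2 best-responds to q₁; Firm 1 best-responds to the expected q₂ over Firm 2's types.
Firm 2 with cost c maximizes (133 − (q₁+q₂) − c)·q₂, giving q₂(c) = (133 − c − q₁)/2.
E[c₂] = 0.2·26 + 0.8·42 = 38.8
Firm 1's FOC against E[q₂] yields q₁ = (133 − 2·31 + E[c₂])/3 = (133 − 62 + 38.8)/3 = 36.6.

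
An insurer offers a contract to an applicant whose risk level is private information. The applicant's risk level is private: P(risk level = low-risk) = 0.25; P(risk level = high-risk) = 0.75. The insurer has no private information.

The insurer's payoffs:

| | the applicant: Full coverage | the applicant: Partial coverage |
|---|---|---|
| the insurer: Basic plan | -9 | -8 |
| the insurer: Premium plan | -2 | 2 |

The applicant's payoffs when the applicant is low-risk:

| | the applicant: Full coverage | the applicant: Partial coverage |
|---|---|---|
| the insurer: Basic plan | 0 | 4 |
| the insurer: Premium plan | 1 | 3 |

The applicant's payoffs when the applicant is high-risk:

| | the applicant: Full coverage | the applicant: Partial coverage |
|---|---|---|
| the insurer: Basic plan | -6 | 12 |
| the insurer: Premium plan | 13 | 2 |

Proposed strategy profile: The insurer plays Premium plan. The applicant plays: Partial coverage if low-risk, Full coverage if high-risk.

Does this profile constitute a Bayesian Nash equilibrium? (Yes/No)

Yes

The insurer plays Premium plan: E[Premium plan] = 0.25·(2) + 0.75·(-2) = -1; E[Basic plan] = -8.75. Best-responding. ✓
The applicant (risk level low-risk), facing Premium plan: Full coverage gives 1, Partial coverage gives 3. Proposed Partial coverage is best. ✓
The applicant (risk level high-risk), facing Premium plan: Full coverage gives 13, Partial coverage gives 2. Proposed Full coverage is best. ✓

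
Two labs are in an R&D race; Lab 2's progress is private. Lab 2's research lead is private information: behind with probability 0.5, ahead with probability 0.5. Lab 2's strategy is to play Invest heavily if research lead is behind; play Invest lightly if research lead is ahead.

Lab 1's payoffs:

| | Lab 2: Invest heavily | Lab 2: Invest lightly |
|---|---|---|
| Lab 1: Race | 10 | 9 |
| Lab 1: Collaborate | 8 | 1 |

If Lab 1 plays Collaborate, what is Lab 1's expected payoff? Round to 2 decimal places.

E[Collaborate] = 0.5·8 + 0.5·1 = 4 + 0.5 = 4.5

4.50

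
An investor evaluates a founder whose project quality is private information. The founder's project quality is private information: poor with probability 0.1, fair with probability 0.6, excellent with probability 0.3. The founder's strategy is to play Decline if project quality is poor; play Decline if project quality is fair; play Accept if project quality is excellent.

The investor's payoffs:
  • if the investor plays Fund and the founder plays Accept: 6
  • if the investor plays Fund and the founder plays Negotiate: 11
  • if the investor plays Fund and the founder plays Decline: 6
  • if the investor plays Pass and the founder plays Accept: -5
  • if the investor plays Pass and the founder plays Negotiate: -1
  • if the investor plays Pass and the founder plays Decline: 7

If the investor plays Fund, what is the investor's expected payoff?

6

Take the expectation over the founder's project quality, weighting each type's action by its prior probability.
E[Fund] = 0.1·6 + 0.6·6 + 0.3·6 = 0.6 + 3.6 + 1.8 = 6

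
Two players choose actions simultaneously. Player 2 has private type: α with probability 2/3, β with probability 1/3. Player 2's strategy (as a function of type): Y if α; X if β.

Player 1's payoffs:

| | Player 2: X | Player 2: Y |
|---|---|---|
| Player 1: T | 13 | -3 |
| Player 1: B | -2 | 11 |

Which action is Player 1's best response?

E[T] = 2/3·(-3) + 1/3·(13) = 7/3
E[B] = 2/3·(11) + 1/3·(-2) = 20/3
Best response: B (20/3 is the largest).

B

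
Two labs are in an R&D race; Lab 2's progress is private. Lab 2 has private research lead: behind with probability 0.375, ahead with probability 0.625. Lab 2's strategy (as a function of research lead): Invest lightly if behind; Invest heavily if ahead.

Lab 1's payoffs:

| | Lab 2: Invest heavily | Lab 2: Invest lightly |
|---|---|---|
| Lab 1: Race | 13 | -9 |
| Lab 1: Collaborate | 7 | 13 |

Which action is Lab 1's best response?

E[Race] = 0.375·(-9) + 0.625·(13) = 4.75
E[Collaborate] = 0.375·(13) + 0.625·(7) = 9.25
Best response: Collaborate (9.25 is the largest).

Collaborate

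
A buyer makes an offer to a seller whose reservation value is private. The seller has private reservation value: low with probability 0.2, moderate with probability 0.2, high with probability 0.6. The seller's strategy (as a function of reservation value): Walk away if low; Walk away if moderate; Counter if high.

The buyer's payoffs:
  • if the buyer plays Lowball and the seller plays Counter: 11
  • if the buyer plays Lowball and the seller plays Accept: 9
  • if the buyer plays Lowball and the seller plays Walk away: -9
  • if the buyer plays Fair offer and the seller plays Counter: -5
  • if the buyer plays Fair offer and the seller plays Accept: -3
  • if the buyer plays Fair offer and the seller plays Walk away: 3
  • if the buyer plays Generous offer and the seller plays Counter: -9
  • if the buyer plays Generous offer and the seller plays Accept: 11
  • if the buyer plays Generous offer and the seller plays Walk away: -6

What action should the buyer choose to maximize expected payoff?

E[Lowball] = 0.2·(-9) + 0.2·(-9) + 0.6·(11) = 3
E[Fair offer] = 0.2·(3) + 0.2·(3) + 0.6·(-5) = -1.8
E[Generous offer] = 0.2·(-6) + 0.2·(-6) + 0.6·(-9) = -7.8
Best response: Lowball (3 is the largest).

Lowball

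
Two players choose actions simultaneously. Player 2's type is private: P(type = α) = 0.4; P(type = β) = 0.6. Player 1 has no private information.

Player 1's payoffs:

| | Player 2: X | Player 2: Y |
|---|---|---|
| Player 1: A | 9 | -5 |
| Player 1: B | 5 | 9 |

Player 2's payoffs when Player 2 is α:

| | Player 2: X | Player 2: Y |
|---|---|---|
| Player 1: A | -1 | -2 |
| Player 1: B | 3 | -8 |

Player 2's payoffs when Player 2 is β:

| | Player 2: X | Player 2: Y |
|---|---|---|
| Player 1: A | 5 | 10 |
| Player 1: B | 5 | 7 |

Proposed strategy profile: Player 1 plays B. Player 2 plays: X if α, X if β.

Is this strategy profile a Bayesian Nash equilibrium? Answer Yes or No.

Player 1 plays B: E[B] = 0.4·(5) + 0.6·(5) = 5; E[A] = 9. Not best-responding. ✗
Player 2 (type α), facing B: X gives 3, Y gives -8. Proposed X is best. ✓
Player 2 (type β), facing B: X gives 5, Y gives 7. Proposed X is not best — profitable deviation exists. ✗

No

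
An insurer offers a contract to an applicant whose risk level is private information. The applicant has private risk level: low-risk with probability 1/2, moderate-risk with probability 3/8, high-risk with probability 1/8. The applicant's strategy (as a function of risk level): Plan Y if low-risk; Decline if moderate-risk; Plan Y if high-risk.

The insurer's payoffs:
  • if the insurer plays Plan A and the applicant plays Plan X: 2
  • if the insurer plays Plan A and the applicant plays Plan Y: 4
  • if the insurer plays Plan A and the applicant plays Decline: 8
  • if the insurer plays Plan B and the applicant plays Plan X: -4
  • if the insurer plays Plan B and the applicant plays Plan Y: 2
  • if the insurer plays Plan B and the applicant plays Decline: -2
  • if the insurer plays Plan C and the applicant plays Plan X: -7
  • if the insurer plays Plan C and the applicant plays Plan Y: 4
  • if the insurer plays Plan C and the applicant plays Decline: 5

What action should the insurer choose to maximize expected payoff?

E[Plan A] = 1/2·(4) + 3/8·(8) + 1/8·(4) = 11/2
E[Plan B] = 1/2·(2) + 3/8·(-2) + 1/8·(2) = 1/2
E[Plan C] = 1/2·(4) + 3/8·(5) + 1/8·(4) = 35/8
Best response: Plan A (11/2 is the largest).

Plan A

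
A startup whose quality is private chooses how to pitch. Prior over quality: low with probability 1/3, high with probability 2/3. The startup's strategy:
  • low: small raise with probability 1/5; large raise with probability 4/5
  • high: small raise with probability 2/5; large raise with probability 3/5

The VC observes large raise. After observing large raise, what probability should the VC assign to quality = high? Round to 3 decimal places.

0.600

P(large raise) = (1/3)·(4/5) + (2/3)·(3/5) = 2/3
P(high | large raise) = ((2/3)·(3/5)) / (2/3) = (2/5) / (2/3) = 3/5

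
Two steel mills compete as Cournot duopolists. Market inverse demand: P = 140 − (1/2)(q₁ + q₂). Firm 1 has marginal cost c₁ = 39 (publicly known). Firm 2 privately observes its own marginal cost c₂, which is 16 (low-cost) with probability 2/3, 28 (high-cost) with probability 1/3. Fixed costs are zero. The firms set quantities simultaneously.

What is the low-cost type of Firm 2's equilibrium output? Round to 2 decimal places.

Each type of Firm 2 best-responds to q₁; Firm 1 best-responds to the expected q₂ over Firm 2's types.
Firm 2 with cost c maximizes (140 − (1/2)(q₁+q₂) − c)·q₂, giving q₂(c) = (140 − c − (1/2)q₁).
E[c₂] = 2/3·16 + 1/3·28 = 20
Firm 1's FOC against E[q₂] yields q₁ = (140 − 2·39 + E[c₂])/(3/2) = (140 − 78 + 20)/(3/2) = 54.6667.
q₂(low-cost) = (140 − 16 − (1/2)·54.6667) = 96.6667.

96.67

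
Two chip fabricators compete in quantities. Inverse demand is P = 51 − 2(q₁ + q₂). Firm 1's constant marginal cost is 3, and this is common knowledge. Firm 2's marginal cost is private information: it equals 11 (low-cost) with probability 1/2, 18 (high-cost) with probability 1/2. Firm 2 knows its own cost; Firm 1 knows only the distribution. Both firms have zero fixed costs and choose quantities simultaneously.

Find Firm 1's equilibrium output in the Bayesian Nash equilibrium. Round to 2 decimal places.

9.92

Type-c best response for Firm 2: q₂(c) = (51 − c)/4 − q₁/2.
Firm 1 maximizes expected profit; its first-order condition is 51 − 4q₁ − 2E[q₂] − 3 = 0.
Substituting E[q₂] and solving: E[c₂] = 14.5, so q₁ = (51 − 2·3 + 14.5)/6 = 9.91667.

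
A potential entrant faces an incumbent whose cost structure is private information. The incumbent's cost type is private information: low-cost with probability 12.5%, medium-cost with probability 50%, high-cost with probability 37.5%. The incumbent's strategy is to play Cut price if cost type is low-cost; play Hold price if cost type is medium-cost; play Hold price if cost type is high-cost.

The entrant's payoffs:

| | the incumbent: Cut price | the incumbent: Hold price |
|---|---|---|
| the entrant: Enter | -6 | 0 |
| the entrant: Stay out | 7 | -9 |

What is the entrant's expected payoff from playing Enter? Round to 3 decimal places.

-0.750

E[Enter] = 0.125·(-6) + 0.5·0 + 0.375·0 = (-0.75) + 0 + 0 = -0.75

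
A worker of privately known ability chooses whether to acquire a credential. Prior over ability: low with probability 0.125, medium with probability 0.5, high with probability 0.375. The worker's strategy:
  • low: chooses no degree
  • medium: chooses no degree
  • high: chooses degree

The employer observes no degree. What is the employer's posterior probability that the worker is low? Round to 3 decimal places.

0.200

Apply Bayes' rule using the sender's strategy as the likelihood.
P(no degree) = 0.125·1 + 0.5·1 + 0.375·0 = 0.625
P(low | no degree) = (0.125·1) / 0.625 = 0.125 / 0.625 = 0.2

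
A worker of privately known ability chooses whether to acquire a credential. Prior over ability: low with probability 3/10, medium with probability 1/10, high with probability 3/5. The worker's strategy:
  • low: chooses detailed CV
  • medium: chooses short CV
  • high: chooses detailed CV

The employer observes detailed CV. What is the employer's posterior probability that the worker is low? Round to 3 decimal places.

0.333

P(detailed CV) = (3/10)·1 + (1/10)·0 + (3/5)·1 = 9/10
P(low | detailed CV) = ((3/10)·1) / (9/10) = (3/10) / (9/10) = 1/3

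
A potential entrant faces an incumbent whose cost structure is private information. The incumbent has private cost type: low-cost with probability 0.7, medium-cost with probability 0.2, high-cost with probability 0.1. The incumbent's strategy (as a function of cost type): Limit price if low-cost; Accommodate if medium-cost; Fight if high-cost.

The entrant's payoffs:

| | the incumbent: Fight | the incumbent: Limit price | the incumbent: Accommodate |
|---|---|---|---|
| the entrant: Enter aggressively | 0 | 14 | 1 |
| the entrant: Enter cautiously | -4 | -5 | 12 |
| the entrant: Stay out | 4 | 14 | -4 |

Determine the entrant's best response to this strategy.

Enter aggressively

E[Enter aggressively] = 0.7·(14) + 0.2·(1) + 0.1·(0) = 10
E[Enter cautiously] = 0.7·(-5) + 0.2·(12) + 0.1·(-4) = -1.5
E[Stay out] = 0.7·(14) + 0.2·(-4) + 0.1·(4) = 9.4
Best response: Enter aggressively (10 is the largest).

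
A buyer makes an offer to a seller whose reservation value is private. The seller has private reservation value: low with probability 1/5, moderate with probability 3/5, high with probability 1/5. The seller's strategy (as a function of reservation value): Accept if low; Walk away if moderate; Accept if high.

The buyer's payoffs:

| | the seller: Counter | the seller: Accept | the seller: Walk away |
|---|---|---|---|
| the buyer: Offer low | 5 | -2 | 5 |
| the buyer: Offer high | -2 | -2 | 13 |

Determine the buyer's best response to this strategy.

Offer high

Compute the buyer's expected payoff for each action, taking the expectation over the seller's type.
E[Offer low] = 1/5·(-2) + 3/5·(5) + 1/5·(-2) = 11/5
E[Offer high] = 1/5·(-2) + 3/5·(13) + 1/5·(-2) = 7
Best response: Offer high (7 is the largest).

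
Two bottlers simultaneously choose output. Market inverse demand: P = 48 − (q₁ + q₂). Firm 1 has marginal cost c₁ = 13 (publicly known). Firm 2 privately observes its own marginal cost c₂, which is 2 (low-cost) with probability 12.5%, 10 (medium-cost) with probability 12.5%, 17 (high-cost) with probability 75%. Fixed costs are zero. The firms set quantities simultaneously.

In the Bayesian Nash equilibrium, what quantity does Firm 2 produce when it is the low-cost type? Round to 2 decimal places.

Each type of Firm 2 best-responds to q₁; Firm 1 best-responds to the expected q₂ over Firm 2's types.
Firm 2 with cost c maximizes (48 − (q₁+q₂) − c)·q₂, giving q₂(c) = (48 − c − q₁)/2.
E[c₂] = 0.125·2 + 0.125·10 + 0.75·17 = 14.25
Firm 1's FOC against E[q₂] yields q₁ = (48 − 2·13 + E[c₂])/3 = (48 − 26 + 14.25)/3 = 12.0833.
q₂(low-cost) = (48 − 2 − 12.0833)/2 = 16.9583.

16.96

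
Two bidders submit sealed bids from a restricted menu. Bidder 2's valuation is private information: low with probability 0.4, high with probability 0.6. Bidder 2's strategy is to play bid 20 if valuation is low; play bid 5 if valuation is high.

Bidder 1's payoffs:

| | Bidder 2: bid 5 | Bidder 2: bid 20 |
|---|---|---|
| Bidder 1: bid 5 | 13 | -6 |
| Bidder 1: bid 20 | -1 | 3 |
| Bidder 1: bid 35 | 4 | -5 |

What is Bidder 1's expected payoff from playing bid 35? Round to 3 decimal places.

E[bid 35] = 0.4·(-5) + 0.6·4 = (-2) + 2.4 = 0.4

0.400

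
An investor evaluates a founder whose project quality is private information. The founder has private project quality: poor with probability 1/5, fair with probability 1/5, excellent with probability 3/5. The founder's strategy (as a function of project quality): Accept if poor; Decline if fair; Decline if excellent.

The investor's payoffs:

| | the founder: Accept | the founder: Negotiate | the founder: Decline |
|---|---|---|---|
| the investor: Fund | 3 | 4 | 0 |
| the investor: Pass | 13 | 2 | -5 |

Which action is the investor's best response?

Fund

Compute the investor's expected payoff for each action, taking the expectation over the founder's type.
E[Fund] = 1/5·(3) + 1/5·(0) + 3/5·(0) = 3/5
E[Pass] = 1/5·(13) + 1/5·(-5) + 3/5·(-5) = -7/5
Best response: Fund (3/5 is the largest).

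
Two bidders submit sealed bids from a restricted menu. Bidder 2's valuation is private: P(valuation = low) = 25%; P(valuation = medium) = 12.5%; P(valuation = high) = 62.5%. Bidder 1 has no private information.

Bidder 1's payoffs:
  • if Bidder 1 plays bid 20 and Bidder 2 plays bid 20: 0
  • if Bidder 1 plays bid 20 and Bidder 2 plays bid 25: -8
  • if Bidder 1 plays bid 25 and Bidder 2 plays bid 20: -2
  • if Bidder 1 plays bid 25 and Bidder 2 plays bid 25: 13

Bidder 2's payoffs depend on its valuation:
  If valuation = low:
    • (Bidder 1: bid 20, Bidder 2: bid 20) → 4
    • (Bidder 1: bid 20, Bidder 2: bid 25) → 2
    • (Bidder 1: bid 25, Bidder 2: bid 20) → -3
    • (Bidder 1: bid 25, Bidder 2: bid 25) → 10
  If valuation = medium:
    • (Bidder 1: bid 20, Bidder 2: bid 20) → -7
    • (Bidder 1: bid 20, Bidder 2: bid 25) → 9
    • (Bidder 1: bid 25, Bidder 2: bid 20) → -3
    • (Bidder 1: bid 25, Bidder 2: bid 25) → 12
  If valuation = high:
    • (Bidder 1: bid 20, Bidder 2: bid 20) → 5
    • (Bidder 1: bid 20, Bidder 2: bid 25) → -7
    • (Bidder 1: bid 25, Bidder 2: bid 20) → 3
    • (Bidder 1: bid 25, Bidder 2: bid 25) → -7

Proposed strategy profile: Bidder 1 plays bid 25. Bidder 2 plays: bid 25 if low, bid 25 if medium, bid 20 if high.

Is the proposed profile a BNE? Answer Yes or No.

Yes

Bidder 1 plays bid 25: E[bid 25] = 0.25·(13) + 0.125·(13) + 0.625·(-2) = 3.625; E[bid 20] = -3. Best-responding. ✓
Bidder 2 (valuation low), facing bid 25: bid 20 gives -3, bid 25 gives 10. Proposed bid 25 is best. ✓
Bidder 2 (valuation medium), facing bid 25: bid 20 gives -3, bid 25 gives 12. Proposed bid 25 is best. ✓
Bidder 2 (valuation high), facing bid 25: bid 20 gives 3, bid 25 gives -7. Proposed bid 20 is best. ✓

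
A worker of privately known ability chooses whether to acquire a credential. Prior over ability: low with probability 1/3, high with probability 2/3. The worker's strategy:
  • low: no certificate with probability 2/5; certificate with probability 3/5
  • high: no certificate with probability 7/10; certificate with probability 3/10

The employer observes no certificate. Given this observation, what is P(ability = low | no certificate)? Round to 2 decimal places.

P(no certificate) = (1/3)·(2/5) + (2/3)·(7/10) = 3/5
P(low | no certificate) = ((1/3)·(2/5)) / (3/5) = (2/15) / (3/5) = 2/9

0.22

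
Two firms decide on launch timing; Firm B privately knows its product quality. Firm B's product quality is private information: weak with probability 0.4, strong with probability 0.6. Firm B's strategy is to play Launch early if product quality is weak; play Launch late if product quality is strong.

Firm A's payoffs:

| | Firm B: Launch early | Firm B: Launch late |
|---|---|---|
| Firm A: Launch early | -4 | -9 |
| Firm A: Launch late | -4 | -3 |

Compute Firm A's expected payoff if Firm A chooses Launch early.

-7

E[Launch early] = 0.4·(-4) + 0.6·(-9) = (-1.6) + (-5.4) = -7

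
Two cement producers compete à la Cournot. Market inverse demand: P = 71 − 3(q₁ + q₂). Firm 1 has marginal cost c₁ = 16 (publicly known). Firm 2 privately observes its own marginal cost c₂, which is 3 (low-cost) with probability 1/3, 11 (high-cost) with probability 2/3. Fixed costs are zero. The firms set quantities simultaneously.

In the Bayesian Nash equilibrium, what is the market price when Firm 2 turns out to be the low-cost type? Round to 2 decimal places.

Type-c best response for Firm 2: q₂(c) = (71 − c)/6 − q₁/2.
Firm 1 maximizes expected profit; its first-order condition is 71 − 6q₁ − 3E[q₂] − 16 = 0.
Substituting E[q₂] and solving: E[c₂] = 8.33333, so q₁ = (71 − 2·16 + 8.33333)/9 = 5.25926.
q₂(low-cost) = 8.7037, so P = 71 − 3·(5.25926 + 8.7037) = 29.1111.

29.11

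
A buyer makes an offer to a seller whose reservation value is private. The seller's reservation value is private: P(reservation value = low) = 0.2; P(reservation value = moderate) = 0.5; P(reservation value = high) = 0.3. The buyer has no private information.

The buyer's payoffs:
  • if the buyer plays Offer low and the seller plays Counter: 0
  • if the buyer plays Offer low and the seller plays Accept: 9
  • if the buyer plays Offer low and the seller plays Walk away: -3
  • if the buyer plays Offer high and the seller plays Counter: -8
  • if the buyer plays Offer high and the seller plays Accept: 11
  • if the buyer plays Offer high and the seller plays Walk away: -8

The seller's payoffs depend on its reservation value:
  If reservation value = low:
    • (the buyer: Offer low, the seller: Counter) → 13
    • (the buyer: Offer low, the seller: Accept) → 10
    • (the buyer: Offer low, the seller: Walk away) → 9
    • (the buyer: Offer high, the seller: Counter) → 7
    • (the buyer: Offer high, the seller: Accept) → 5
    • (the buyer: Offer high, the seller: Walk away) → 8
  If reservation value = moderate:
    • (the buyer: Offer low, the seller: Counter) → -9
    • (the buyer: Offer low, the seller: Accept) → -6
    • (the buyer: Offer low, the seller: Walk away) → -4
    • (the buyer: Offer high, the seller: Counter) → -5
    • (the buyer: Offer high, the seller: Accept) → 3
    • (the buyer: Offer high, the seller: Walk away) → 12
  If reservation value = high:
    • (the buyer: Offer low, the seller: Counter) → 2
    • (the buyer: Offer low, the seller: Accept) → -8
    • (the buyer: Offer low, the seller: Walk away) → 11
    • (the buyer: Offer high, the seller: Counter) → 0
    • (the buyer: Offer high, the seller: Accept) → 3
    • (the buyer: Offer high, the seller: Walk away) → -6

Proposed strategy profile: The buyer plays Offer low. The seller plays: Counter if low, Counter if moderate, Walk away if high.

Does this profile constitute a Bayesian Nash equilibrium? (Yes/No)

The buyer plays Offer low: E[Offer low] = 0.2·(0) + 0.5·(0) + 0.3·(-3) = -0.9; E[Offer high] = -8. Best-responding. ✓
The seller (reservation value low), facing Offer low: Counter gives 13, Accept gives 10, Walk away gives 9. Proposed Counter is best. ✓
The seller (reservation value moderate), facing Offer low: Counter gives -9, Accept gives -6, Walk away gives -4. Proposed Counter is not best — profitable deviation exists. ✗
The seller (reservation value high), facing Offer low: Counter gives 2, Accept gives -8, Walk away gives 11. Proposed Walk away is best. ✓

No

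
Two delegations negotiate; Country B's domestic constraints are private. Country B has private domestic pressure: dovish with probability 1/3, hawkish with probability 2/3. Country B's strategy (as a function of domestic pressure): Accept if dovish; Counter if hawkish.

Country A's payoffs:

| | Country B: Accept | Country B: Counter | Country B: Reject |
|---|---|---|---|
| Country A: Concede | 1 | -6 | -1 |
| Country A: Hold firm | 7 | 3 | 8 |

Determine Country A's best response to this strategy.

E[Concede] = 1/3·(1) + 2/3·(-6) = -11/3
E[Hold firm] = 1/3·(7) + 2/3·(3) = 13/3
Best response: Hold firm (13/3 is the largest).

Hold firm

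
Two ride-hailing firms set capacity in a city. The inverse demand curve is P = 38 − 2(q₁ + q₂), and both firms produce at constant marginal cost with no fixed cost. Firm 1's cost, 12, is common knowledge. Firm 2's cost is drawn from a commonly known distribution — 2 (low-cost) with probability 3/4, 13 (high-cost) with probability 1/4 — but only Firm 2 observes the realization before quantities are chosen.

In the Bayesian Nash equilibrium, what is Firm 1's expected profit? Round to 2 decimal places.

Type-c best response for Firm 2: q₂(c) = (38 − c)/4 − q₁/2.
Firm 1 maximizes expected profit; its first-order condition is 38 − 4q₁ − 2E[q₂] − 12 = 0.
Substituting E[q₂] and solving: E[c₂] = 4.75, so q₁ = (38 − 2·12 + 4.75)/6 = 3.125.
E[P] = 38 − 2·(q₁ + E[q₂]) = 18.25; Firm 1's expected profit = (E[P] − 12)·q₁ = (18.25 − 12)·3.125 = 19.5312.

19.53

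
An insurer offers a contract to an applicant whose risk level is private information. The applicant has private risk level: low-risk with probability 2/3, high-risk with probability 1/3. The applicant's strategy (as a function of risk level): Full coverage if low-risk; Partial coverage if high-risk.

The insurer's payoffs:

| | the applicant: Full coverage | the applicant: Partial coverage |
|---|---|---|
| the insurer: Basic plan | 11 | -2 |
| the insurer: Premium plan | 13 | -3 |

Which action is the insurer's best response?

Compute the insurer's expected payoff for each action, taking the expectation over the applicant's type.
E[Basic plan] = 2/3·(11) + 1/3·(-2) = 20/3
E[Premium plan] = 2/3·(13) + 1/3·(-3) = 23/3
Best response: Premium plan (23/3 is the largest).

Premium plan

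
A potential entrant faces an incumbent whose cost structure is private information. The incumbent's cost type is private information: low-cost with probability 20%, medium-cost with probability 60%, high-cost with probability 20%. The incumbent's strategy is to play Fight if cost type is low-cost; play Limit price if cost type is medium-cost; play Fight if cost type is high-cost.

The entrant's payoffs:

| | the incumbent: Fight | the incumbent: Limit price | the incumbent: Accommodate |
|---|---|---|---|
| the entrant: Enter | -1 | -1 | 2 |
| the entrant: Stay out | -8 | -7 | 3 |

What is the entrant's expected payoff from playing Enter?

-1

Take the expectation over the incumbent's cost type, weighting each type's action by its prior probability.
E[Enter] = 0.2·(-1) + 0.6·(-1) + 0.2·(-1) = (-0.2) + (-0.6) + (-0.2) = -1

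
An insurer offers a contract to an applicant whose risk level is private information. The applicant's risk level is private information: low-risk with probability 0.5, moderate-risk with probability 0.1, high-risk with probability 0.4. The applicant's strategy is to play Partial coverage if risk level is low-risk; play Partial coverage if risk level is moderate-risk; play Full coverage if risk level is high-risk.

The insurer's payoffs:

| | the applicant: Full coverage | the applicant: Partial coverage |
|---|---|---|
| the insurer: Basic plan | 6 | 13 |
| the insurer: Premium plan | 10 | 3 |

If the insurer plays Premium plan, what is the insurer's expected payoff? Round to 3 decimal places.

Take the expectation over the applicant's risk level, weighting each type's action by its prior probability.
E[Premium plan] = 0.5·3 + 0.1·3 + 0.4·10 = 1.5 + 0.3 + 4 = 5.8

5.800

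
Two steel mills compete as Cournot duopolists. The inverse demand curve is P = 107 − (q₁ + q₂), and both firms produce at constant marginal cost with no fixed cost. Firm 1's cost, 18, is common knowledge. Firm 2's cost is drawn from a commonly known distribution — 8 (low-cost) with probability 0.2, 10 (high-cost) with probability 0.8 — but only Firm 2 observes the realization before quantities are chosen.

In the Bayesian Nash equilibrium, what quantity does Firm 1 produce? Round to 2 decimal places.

26.87

Firm 2 with cost c maximizes (107 − (q₁+q₂) − c)·q₂, giving q₂(c) = (107 − c − q₁)/2.
E[c₂] = 0.2·8 + 0.8·10 = 9.6
Firm 1's FOC against E[q₂] yields q₁ = (107 − 2·18 + E[c₂])/3 = (107 − 36 + 9.6)/3 = 26.8667.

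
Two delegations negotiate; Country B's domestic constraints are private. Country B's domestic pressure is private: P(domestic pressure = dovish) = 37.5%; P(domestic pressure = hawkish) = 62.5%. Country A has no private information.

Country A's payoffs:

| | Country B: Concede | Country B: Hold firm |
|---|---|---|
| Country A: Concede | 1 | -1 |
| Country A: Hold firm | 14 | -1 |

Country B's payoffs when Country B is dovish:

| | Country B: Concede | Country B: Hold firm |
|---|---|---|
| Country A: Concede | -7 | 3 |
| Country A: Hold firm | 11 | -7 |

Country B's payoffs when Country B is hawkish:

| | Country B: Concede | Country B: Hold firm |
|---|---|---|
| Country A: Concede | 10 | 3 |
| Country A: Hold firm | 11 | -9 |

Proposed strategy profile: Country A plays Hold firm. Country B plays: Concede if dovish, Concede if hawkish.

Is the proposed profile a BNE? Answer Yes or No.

Yes

Country A plays Hold firm: E[Hold firm] = 0.375·(14) + 0.625·(14) = 14; E[Concede] = 1. Best-responding. ✓
Country B (domestic pressure dovish), facing Hold firm: Concede gives 11, Hold firm gives -7. Proposed Concede is best. ✓
Country B (domestic pressure hawkish), facing Hold firm: Concede gives 11, Hold firm gives -9. Proposed Concede is best. ✓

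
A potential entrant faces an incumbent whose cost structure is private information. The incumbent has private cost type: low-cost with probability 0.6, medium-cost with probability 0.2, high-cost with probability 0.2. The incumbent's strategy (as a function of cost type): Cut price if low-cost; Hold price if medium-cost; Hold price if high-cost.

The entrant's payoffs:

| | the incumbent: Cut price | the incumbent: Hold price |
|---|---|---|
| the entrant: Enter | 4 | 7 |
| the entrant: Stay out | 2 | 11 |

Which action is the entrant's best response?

Stay out

E[Enter] = 0.6·(4) + 0.2·(7) + 0.2·(7) = 5.2
E[Stay out] = 0.6·(2) + 0.2·(11) + 0.2·(11) = 5.6
Best response: Stay out (5.6 is the largest).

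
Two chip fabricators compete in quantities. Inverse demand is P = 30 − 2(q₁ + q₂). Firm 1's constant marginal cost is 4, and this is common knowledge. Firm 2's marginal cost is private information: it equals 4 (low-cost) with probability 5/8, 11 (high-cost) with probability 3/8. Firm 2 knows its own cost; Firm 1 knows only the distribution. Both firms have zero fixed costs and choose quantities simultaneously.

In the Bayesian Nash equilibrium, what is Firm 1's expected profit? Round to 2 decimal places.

Type-c best response for Firm 2: q₂(c) = (30 − c)/4 − q₁/2.
Firm 1 maximizes expected profit; its first-order condition is 30 − 4q₁ − 2E[q₂] − 4 = 0.
Substituting E[q₂] and solving: E[c₂] = 6.625, so q₁ = (30 − 2·4 + 6.625)/6 = 4.77083.
E[P] = 30 − 2·(q₁ + E[q₂]) = 13.5417; Firm 1's expected profit = (E[P] − 4)·q₁ = (13.5417 − 4)·4.77083 = 45.5217.

45.52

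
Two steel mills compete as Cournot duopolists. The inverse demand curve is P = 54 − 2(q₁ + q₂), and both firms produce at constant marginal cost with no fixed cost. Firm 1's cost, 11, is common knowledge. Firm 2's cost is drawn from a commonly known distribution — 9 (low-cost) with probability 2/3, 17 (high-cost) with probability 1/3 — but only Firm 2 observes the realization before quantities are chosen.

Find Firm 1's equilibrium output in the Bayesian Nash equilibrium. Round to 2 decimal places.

7.28

Each type of Firm 2 best-responds to q₁; Firm 1 best-responds to the expected q₂ over Firm 2's types.
Firm 2 with cost c maximizes (54 − 2(q₁+q₂) − c)·q₂, giving q₂(c) = (54 − c − 2q₁)/4.
E[c₂] = 2/3·9 + 1/3·17 = 11.6667
Firm 1's FOC against E[q₂] yields q₁ = (54 − 2·11 + E[c₂])/6 = (54 − 22 + 11.6667)/6 = 7.27778.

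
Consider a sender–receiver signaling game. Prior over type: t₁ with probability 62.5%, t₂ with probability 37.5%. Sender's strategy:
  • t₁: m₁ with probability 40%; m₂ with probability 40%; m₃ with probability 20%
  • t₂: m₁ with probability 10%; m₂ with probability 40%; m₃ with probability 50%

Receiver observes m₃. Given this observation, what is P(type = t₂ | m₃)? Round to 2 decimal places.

P(m₃) = 0.625·0.2 + 0.375·0.5 = 0.3125
P(t₂ | m₃) = (0.375·0.5) / 0.3125 = 0.1875 / 0.3125 = 0.6

0.60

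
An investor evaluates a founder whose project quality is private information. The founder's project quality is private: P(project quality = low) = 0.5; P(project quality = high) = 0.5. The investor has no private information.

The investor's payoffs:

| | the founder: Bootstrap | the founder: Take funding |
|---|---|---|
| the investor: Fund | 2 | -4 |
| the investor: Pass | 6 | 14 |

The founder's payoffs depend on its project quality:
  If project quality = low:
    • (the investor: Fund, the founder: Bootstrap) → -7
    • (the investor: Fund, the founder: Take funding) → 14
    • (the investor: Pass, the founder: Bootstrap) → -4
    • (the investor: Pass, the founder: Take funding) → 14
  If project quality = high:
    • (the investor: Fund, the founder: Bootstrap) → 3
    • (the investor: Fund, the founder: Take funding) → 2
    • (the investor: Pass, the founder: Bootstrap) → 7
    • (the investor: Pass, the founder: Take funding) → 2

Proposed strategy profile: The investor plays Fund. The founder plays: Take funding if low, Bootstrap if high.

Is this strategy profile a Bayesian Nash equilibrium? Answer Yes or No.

No

A profile is a BNE iff every type of every player is best-responding given beliefs about the other side.
The investor plays Fund: E[Fund] = 0.5·(-4) + 0.5·(2) = -1; E[Pass] = 10. Not best-responding. ✗
The founder (project quality low), facing Fund: Bootstrap gives -7, Take funding gives 14. Proposed Take funding is best. ✓
The founder (project quality high), facing Fund: Bootstrap gives 3, Take funding gives 2. Proposed Bootstrap is best. ✓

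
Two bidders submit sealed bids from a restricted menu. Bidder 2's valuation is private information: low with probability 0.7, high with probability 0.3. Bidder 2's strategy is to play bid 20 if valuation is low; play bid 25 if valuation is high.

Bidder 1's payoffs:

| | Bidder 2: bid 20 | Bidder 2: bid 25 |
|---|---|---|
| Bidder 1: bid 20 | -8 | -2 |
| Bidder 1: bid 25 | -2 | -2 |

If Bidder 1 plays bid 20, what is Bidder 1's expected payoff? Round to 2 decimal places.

E[bid 20] = 0.7·(-8) + 0.3·(-2) = (-5.6) + (-0.6) = -6.2

-6.20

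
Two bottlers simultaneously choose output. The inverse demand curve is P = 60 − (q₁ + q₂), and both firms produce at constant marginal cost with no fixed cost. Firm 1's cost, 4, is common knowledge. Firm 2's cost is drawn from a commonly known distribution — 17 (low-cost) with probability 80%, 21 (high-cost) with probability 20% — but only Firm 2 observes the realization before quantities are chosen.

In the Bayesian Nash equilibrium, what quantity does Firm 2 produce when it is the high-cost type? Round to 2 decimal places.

Each type of Firm 2 best-responds to q₁; Firm 1 best-responds to the expected q₂ over Firm 2's types.
Firm 2 with cost c maximizes (60 − (q₁+q₂) − c)·q₂, giving q₂(c) = (60 − c − q₁)/2.
E[c₂] = 0.8·17 + 0.2·21 = 17.8
Firm 1's FOC against E[q₂] yields q₁ = (60 − 2·4 + E[c₂])/3 = (60 − 8 + 17.8)/3 = 23.2667.
q₂(high-cost) = (60 − 21 − 23.2667)/2 = 7.86667.

7.87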